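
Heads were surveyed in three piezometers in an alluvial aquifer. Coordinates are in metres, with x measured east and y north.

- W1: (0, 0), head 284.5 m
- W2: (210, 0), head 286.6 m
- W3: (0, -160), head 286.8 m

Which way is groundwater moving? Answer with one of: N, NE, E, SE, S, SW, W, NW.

NW

∂h/∂x = (286.6 − 284.5) / (210 − 0) = +0.01000
∂h/∂y = (286.8 − 284.5) / (-160 − 0) = -0.01438
Flow = −∇h = (-0.01000 east, +0.01438 north), which points northwest.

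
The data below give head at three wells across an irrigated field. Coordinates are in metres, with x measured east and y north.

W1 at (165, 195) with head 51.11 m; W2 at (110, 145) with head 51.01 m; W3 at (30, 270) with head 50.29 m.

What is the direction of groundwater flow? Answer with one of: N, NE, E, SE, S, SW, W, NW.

NW

Taking W1 as reference: W2−W1 = (-55, -50, -0.10); W3−W1 = (-135, 75, -0.82).
Solve a·Δx + b·Δy = Δh: det = (-55)·75 − (-135)·(-50) = -10875.
∂h/∂x = [(-0.10)·75 − (-0.82)·(-50)] / -10875 = +0.004460
∂h/∂y = [(-55)·(-0.82) − (-135)·(-0.10)] / -10875 = -0.002906
Flow = −∇h = (-0.004460 east, +0.002906 north), which points northwest.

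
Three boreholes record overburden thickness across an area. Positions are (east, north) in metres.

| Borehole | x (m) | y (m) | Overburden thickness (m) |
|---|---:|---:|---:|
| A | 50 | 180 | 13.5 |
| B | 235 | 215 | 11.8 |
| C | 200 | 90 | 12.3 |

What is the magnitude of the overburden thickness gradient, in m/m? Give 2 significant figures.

With d = a·x + b·y + c and A as origin, the differences give:
  185·a + 35·b = -1.7
  150·a + (-90)·b = -1.2
Eliminate b (×(-90) and ×35, subtract): -21900·a = 195.00 → a = ∂d/∂x = -0.008904
Back-substitute: b = ∂d/∂y = -0.001507.
|∇f| = √(-0.008904² + -0.001507²) = 0.009031 m/m

0.0090 m/m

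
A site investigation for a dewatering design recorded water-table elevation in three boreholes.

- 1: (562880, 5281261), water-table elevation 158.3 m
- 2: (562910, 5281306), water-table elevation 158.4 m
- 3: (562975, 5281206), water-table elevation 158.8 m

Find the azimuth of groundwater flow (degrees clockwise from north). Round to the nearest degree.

281°

Differences from 1: to 2 (Δx, Δy, Δh) = (30, 45, +0.1); to 3 = (95, -55, +0.5).
Determinant of the coordinate differences = 30·(-55) − 95·45 = -5925.
∂h/∂x = [(+0.1)·(-55) − (+0.5)·45] / -5925 = +0.004726
∂h/∂y = [30·(+0.5) − 95·(+0.1)] / -5925 = -0.0009283
Flow direction (−∇h) has components (-0.004726 E, +0.0009283 N).
Azimuth = atan2(E, N) = atan2(-0.004726, +0.0009283) = 281.1° ≈ 281°.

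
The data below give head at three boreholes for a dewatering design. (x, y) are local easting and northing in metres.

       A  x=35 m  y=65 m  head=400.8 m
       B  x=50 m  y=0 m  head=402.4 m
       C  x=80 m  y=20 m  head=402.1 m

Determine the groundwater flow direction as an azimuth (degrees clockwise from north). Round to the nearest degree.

347°

With h = a·x + b·y + c and A as origin, the differences give:
  15·a + (-65)·b = +1.6
  45·a + (-45)·b = +1.3
Eliminate b (×(-45) and ×(-65), subtract): 2250·a = 12.50 → a = ∂h/∂x = +0.005556
Back-substitute: b = ∂h/∂y = -0.02333.
Flow direction (−∇h) has components (-0.005556 E, +0.02333 N).
Azimuth = atan2(E, N) = atan2(-0.005556, +0.02333) = 346.6° ≈ 347°.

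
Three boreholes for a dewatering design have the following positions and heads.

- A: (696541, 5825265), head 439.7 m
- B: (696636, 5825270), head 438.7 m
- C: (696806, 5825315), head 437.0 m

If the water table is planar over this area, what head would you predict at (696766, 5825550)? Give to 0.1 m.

Differences from A: to B (Δx, Δy, Δh) = (95, 5, -1.0); to C = (265, 50, -2.7).
Determinant of the coordinate differences = 95·50 − 265·5 = 3425.
∂h/∂x = [(-1.0)·50 − (-2.7)·5] / 3425 = -0.01066
∂h/∂y = [95·(-2.7) − 265·(-1.0)] / 3425 = +0.002482
h(696766, 5825550) = 439.7 + (-0.01066)·(225) + (+0.002482)·(285) = 439.7 -2.398 +0.707 = 438.009 m.

438.0 m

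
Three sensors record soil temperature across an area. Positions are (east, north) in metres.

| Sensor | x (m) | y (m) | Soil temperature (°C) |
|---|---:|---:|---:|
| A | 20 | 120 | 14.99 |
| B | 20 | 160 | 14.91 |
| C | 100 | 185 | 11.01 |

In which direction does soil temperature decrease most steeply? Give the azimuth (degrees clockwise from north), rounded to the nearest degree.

088°

Taking A as reference: B−A = (0, 40, -0.08); C−A = (80, 65, -3.98).
Solve a·Δx + b·Δy = ΔT: det = 0·65 − 80·40 = -3200.
∂T/∂x = [(-0.08)·65 − (-3.98)·40] / -3200 = -0.04813
∂T/∂y = [0·(-3.98) − 80·(-0.08)] / -3200 = -0.002000
Steepest decrease is along −∇f: components (+0.04813 E, +0.002000 N).
Azimuth = atan2(+0.04813, +0.002000) = 87.6° ≈ 088°.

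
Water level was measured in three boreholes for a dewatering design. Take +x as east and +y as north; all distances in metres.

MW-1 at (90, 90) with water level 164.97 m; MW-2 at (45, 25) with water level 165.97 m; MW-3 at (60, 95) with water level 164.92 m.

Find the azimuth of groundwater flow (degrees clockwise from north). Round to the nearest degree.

Differences from MW-1: to MW-2 (Δx, Δy, Δh) = (-45, -65, +1.00); to MW-3 = (-30, 5, -0.05).
Solve a·Δx + b·Δy = Δh: det = (-45)·5 − (-30)·(-65) = -2175.
∂h/∂x = [(+1.00)·5 − (-0.05)·(-65)] / -2175 = -0.0008046
∂h/∂y = [(-45)·(-0.05) − (-30)·(+1.00)] / -2175 = -0.01483
Flow direction (−∇h) has components (+0.0008046 E, +0.01483 N).
Azimuth = atan2(E, N) = atan2(+0.0008046, +0.01483) = 3.1° ≈ 003°.

003°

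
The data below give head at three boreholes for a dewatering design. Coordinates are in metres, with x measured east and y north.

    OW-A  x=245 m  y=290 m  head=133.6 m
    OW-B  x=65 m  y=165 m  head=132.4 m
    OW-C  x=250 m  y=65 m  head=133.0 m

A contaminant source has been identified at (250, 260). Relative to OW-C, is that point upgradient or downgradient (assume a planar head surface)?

upgradient

Differences from OW-A: to OW-B (Δx, Δy, Δh) = (-180, -125, -1.2); to OW-C = (5, -225, -0.6).
Determinant of the coordinate differences = (-180)·(-225) − 5·(-125) = 41125.
∂h/∂x = [(-1.2)·(-225) − (-0.6)·(-125)] / 41125 = +0.004742
∂h/∂y = [(-180)·(-0.6) − 5·(-1.2)] / 41125 = +0.002772
Head at (250, 260) = 133.6 + (+0.004742)·(5) + (+0.002772)·(-30) = 133.54 m.
That is higher than the 133.0 m at OW-C, so the point is upgradient.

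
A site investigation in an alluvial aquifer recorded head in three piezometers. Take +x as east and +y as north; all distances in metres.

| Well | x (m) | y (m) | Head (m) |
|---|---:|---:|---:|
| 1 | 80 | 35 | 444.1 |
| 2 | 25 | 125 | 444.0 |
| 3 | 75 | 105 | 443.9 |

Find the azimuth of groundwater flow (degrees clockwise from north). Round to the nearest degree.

Taking 1 as reference: 2−1 = (-55, 90, -0.1); 3−1 = (-5, 70, -0.2).
Solve a·Δx + b·Δy = Δh: det = (-55)·70 − (-5)·90 = -3400.
∂h/∂x = [(-0.1)·70 − (-0.2)·90] / -3400 = -0.003235
∂h/∂y = [(-55)·(-0.2) − (-5)·(-0.1)] / -3400 = -0.003088
Flow direction (−∇h) has components (+0.003235 E, +0.003088 N).
Azimuth = atan2(E, N) = atan2(+0.003235, +0.003088) = 46.3° ≈ 046°.

046°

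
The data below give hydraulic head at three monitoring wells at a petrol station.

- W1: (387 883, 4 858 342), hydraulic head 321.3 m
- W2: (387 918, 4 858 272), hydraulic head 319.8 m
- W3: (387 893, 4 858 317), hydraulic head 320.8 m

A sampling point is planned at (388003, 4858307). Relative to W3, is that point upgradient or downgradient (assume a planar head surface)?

downgradient

With h = a·x + b·y + c and W1 as origin, the differences give:
  35·a + (-70)·b = -1.5
  10·a + (-25)·b = -0.5
Eliminate b (×(-25) and ×(-70), subtract): -175·a = 2.50 → a = ∂h/∂x = -0.01429
Back-substitute: b = ∂h/∂y = +0.01429.
Head at (388003, 4858307) = 321.3 + (-0.01429)·(120) + (+0.01429)·(-35) = 319.09 m.
That is lower than the 320.8 m at W3, so the point is downgradient.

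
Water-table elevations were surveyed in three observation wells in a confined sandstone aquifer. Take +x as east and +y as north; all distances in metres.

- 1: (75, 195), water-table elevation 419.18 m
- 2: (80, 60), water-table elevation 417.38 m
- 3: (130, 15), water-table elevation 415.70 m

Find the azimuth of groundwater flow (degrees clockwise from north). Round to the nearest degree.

119°

Taking 1 as reference: 2−1 = (5, -135, -1.80); 3−1 = (55, -180, -3.48).
Determinant of the coordinate differences = 5·(-180) − 55·(-135) = 6525.
∂h/∂x = [(-1.80)·(-180) − (-3.48)·(-135)] / 6525 = -0.02234
∂h/∂y = [5·(-3.48) − 55·(-1.80)] / 6525 = +0.01251
Flow direction (−∇h) has components (+0.02234 E, -0.01251 N).
Azimuth = atan2(E, N) = atan2(+0.02234, -0.01251) = 119.2° ≈ 119°.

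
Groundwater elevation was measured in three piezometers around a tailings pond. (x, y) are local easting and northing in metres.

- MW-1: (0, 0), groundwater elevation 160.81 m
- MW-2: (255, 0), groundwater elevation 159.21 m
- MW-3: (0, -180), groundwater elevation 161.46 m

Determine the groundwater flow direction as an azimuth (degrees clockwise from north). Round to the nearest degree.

∂h/∂x = (159.21 − 160.81) / (255 − 0) = -0.006275
∂h/∂y = (161.46 − 160.81) / (-180 − 0) = -0.003611
Flow direction (−∇h) has components (+0.006275 E, +0.003611 N).
Azimuth = atan2(E, N) = atan2(+0.006275, +0.003611) = 60.1° ≈ 060°.

060°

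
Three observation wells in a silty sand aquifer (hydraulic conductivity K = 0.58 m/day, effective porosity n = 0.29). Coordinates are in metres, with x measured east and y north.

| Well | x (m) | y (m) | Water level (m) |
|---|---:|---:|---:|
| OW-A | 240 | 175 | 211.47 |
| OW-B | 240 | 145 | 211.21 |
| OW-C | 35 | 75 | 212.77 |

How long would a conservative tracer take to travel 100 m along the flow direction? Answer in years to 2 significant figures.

10 years

Taking OW-A as reference: OW-B−OW-A = (0, -30, -0.26); OW-C−OW-A = (-205, -100, +1.30).
Determinant of the coordinate differences = 0·(-100) − (-205)·(-30) = -6150.
∂h/∂x = [(-0.26)·(-100) − (+1.30)·(-30)] / -6150 = -0.01057
∂h/∂y = [0·(+1.30) − (-205)·(-0.26)] / -6150 = +0.008667
|∇h| = √(-0.01057² + 0.008667²) = 0.01367
Seepage velocity v = K·i/n = 0.58 × 0.01367 / 0.29 = 0.02734 m/day.
t = 100 / 0.02734 = 3658 days = 10 years.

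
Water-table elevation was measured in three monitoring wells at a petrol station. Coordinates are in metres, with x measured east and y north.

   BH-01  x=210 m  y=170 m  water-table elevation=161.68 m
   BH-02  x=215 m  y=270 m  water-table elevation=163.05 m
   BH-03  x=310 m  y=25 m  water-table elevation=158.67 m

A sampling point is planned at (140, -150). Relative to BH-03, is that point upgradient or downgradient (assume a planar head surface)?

downgradient

Differences from BH-01: to BH-02 (Δx, Δy, Δh) = (5, 100, +1.37); to BH-03 = (100, -145, -3.01).
Solve a·Δx + b·Δy = Δh: det = 5·(-145) − 100·100 = -10725.
∂h/∂x = [(+1.37)·(-145) − (-3.01)·100] / -10725 = -0.009543
∂h/∂y = [5·(-3.01) − 100·(+1.37)] / -10725 = +0.01418
Head at (140, -150) = 161.68 + (-0.009543)·(-70) + (+0.01418)·(-320) = 157.81 m.
That is lower than the 158.67 m at BH-03, so the point is downgradient.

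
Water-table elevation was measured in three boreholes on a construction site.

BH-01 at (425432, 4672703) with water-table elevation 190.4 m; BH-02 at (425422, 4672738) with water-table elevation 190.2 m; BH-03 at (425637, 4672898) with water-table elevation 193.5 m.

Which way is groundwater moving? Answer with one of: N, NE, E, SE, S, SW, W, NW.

W

Taking BH-01 as reference: BH-02−BH-01 = (-10, 35, -0.2); BH-03−BH-01 = (205, 195, +3.1).
Solve a·Δx + b·Δy = Δh: det = (-10)·195 − 205·35 = -9125.
∂h/∂x = [(-0.2)·195 − (+3.1)·35] / -9125 = +0.01616
∂h/∂y = [(-10)·(+3.1) − 205·(-0.2)] / -9125 = -0.001096
Flow = −∇h = (-0.01616 east, +0.001096 north), which points west.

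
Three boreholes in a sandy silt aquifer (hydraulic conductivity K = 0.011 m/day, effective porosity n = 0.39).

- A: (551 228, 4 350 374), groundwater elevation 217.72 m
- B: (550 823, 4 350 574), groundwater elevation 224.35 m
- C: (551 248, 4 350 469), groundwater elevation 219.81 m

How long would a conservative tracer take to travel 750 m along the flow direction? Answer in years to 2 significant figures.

3100 years

Taking A as reference: B−A = (-405, 200, +6.63); C−A = (20, 95, +2.09).
Determinant of the coordinate differences = (-405)·95 − 20·200 = -42475.
∂h/∂x = [(+6.63)·95 − (+2.09)·200] / -42475 = -0.004988
∂h/∂y = [(-405)·(+2.09) − 20·(+6.63)] / -42475 = +0.02305
|∇h| = √(-0.004988² + 0.02305²) = 0.02358
Seepage velocity v = K·i/n = 0.011 × 0.02358 / 0.39 = 0.0006651 m/day.
t = 750 / 0.0006651 = 1.128e+06 days = 3.09e+03 years.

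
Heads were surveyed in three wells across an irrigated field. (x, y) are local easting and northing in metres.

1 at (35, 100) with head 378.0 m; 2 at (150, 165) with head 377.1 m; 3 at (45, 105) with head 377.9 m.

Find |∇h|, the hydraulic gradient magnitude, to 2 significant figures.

Taking 1 as reference: 2−1 = (115, 65, -0.9); 3−1 = (10, 5, -0.1).
Determinant of the coordinate differences = 115·5 − 10·65 = -75.
∂h/∂x = [(-0.9)·5 − (-0.1)·65] / -75 = -0.02667
∂h/∂y = [115·(-0.1) − 10·(-0.9)] / -75 = +0.03333
|∇h| = √(-0.02667² + 0.03333²) = 0.04269

0.043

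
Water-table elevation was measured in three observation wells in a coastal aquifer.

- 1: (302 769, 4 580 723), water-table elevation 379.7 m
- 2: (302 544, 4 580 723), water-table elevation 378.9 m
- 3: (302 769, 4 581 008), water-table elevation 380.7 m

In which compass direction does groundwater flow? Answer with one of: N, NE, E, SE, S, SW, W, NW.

SW

∂h/∂x = (378.9 − 379.7) / (302544 − 302769) = +0.003556
∂h/∂y = (380.7 − 379.7) / (4581008 − 4580723) = +0.003509
Flow = −∇h = (-0.003556 east, -0.003509 north), which points southwest.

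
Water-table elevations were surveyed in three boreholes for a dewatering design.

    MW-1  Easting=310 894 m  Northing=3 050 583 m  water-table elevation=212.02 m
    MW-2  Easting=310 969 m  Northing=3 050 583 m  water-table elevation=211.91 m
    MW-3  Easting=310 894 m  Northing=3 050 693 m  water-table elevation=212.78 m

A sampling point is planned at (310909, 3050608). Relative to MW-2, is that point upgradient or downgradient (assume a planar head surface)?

∂h/∂x = (211.91 − 212.02) / (310969 − 310894) = -0.001467
∂h/∂y = (212.78 − 212.02) / (3050693 − 3050583) = +0.006909
Head at (310909, 3050608) = 212.02 + (-0.001467)·(15) + (+0.006909)·(25) = 212.17 m.
That is higher than the 211.91 m at MW-2, so the point is upgradient.

upgradient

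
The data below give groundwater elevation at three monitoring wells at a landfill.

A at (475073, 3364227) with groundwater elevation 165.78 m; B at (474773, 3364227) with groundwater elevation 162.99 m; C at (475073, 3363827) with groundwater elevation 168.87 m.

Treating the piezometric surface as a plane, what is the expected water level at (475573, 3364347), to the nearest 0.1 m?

169.5 m

∂h/∂x = (162.99 − 165.78) / (474773 − 475073) = +0.009300
∂h/∂y = (168.87 − 165.78) / (3363827 − 3364227) = -0.007725
h(475573, 3364347) = 165.78 + (+0.009300)·(500) + (-0.007725)·(120) = 165.78 +4.650 -0.927 = 169.503 m.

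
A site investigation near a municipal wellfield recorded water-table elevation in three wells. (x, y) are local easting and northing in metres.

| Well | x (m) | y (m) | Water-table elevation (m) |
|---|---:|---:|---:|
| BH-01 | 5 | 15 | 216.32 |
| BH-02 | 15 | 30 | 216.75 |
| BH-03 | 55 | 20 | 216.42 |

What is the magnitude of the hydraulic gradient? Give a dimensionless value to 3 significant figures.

0.0293

Three-point gradient (reference BH-01): Δ to BH-02 = (10, 15, +0.43), Δ to BH-03 = (50, 5, +0.10).
∂h/∂x = -0.0009286, ∂h/∂y = +0.02929 (det = -700).
|∇h| = √(-0.0009286² + 0.02929²) = 0.0293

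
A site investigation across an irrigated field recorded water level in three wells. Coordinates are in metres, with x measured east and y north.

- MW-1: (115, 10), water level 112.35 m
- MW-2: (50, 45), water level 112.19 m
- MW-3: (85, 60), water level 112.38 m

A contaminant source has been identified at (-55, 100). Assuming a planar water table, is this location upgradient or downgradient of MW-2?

Taking MW-1 as reference: MW-2−MW-1 = (-65, 35, -0.16); MW-3−MW-1 = (-30, 50, +0.03).
Determinant of the coordinate differences = (-65)·50 − (-30)·35 = -2200.
∂h/∂x = [(-0.16)·50 − (+0.03)·35] / -2200 = +0.004114
∂h/∂y = [(-65)·(+0.03) − (-30)·(-0.16)] / -2200 = +0.003068
Head at (-55, 100) = 112.35 + (+0.004114)·(-170) + (+0.003068)·(90) = 111.93 m.
That is lower than the 112.19 m at MW-2, so the point is downgradient.

downgradient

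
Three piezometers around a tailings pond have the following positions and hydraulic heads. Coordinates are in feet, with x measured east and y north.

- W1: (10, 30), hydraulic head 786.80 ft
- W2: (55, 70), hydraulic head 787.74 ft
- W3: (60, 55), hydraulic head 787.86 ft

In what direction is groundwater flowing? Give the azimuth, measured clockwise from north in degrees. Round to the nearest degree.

Three-point gradient (reference W1): Δ to W2 = (45, 40, +0.94), Δ to W3 = (50, 25, +1.06).
∂h/∂x = +0.02160, ∂h/∂y = -0.0008000 (det = -875).
Flow direction (−∇h) has components (-0.02160 E, +0.0008000 N).
Azimuth = atan2(E, N) = atan2(-0.02160, +0.0008000) = 272.1° ≈ 272°.

272°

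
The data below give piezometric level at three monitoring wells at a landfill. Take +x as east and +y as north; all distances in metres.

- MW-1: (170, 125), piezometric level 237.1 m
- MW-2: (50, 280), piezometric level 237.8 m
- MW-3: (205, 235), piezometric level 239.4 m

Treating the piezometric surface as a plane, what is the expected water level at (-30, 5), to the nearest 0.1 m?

Taking MW-1 as reference: MW-2−MW-1 = (-120, 155, +0.7); MW-3−MW-1 = (35, 110, +2.3).
Solve a·Δx + b·Δy = Δh: det = (-120)·110 − 35·155 = -18625.
∂h/∂x = [(+0.7)·110 − (+2.3)·155] / -18625 = +0.01501
∂h/∂y = [(-120)·(+2.3) − 35·(+0.7)] / -18625 = +0.01613
h(-30, 5) = 237.1 + (+0.01501)·(-200) + (+0.01613)·(-120) = 237.1 -3.001 -1.936 = 232.163 m.

232.2 m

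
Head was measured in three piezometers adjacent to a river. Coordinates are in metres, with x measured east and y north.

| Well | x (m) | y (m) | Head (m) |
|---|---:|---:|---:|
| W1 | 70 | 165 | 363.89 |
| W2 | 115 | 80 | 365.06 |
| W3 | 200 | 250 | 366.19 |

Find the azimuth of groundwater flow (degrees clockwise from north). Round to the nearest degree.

Differences from W1: to W2 (Δx, Δy, Δh) = (45, -85, +1.17); to W3 = (130, 85, +2.30).
Solve a·Δx + b·Δy = Δh: det = 45·85 − 130·(-85) = 14875.
∂h/∂x = [(+1.17)·85 − (+2.30)·(-85)] / 14875 = +0.01983
∂h/∂y = [45·(+2.30) − 130·(+1.17)] / 14875 = -0.003267
Flow direction (−∇h) has components (-0.01983 E, +0.003267 N).
Azimuth = atan2(E, N) = atan2(-0.01983, +0.003267) = 279.4° ≈ 279°.

279°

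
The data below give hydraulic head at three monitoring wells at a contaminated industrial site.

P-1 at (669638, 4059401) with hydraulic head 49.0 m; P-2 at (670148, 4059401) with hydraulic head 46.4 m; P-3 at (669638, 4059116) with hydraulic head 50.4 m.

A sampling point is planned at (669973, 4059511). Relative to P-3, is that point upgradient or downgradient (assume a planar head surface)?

downgradient

∂h/∂x = (46.4 − 49.0) / (670148 − 669638) = -0.005098
∂h/∂y = (50.4 − 49.0) / (4059116 − 4059401) = -0.004912
Head at (669973, 4059511) = 49.0 + (-0.005098)·(335) + (-0.004912)·(110) = 46.75 m.
That is lower than the 50.4 m at P-3, so the point is downgradient.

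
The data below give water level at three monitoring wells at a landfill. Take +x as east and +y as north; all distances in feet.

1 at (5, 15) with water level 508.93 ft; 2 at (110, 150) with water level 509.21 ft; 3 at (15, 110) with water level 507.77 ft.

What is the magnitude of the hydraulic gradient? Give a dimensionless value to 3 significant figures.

Differences from 1: to 2 (Δx, Δy, Δh) = (105, 135, +0.28); to 3 = (10, 95, -1.16).
Determinant of the coordinate differences = 105·95 − 10·135 = 8625.
∂h/∂x = [(+0.28)·95 − (-1.16)·135] / 8625 = +0.02124
∂h/∂y = [105·(-1.16) − 10·(+0.28)] / 8625 = -0.01445
|∇h| = √(0.02124² + -0.01445²) = 0.02569

0.0257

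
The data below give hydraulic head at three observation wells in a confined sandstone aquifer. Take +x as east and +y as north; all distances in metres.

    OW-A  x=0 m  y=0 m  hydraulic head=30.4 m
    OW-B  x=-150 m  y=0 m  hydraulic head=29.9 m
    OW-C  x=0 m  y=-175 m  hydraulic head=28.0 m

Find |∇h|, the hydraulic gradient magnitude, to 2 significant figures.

0.014

∂h/∂x = (29.9 − 30.4) / (-150 − 0) = +0.003333
∂h/∂y = (28.0 − 30.4) / (-175 − 0) = +0.01371
|∇h| = √(0.003333² + 0.01371²) = 0.01411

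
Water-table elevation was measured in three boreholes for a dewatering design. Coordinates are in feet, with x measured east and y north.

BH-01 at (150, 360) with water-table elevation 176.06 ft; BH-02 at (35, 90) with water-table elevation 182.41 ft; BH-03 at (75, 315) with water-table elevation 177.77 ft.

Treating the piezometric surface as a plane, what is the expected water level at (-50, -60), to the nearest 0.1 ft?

With h = a·x + b·y + c and BH-01 as origin, the differences give:
  (-115)·a + (-270)·b = +6.35
  (-75)·a + (-45)·b = +1.71
Eliminate b (×(-45) and ×(-270), subtract): -15075·a = 175.950 → a = ∂h/∂x = -0.01167
Back-substitute: b = ∂h/∂y = -0.01855.
h(-50, -60) = 176.06 + (-0.01167)·(-200) + (-0.01855)·(-420) = 176.06 +2.334 +7.790 = 186.184 ft.

186.2 ft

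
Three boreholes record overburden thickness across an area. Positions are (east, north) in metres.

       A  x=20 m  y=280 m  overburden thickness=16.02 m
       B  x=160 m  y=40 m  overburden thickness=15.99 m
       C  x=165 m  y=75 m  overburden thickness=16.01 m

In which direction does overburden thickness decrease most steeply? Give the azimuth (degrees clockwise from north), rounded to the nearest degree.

232°

Differences from A: to B (Δx, Δy, Δh) = (140, -240, -0.03); to C = (145, -205, -0.01).
Determinant of the coordinate differences = 140·(-205) − 145·(-240) = 6100.
∂d/∂x = [(-0.03)·(-205) − (-0.01)·(-240)] / 6100 = +0.0006148
∂d/∂y = [140·(-0.01) − 145·(-0.03)] / 6100 = +0.0004836
Steepest decrease is along −∇f: components (-0.0006148 E, -0.0004836 N).
Azimuth = atan2(-0.0006148, -0.0004836) = 231.8° ≈ 232°.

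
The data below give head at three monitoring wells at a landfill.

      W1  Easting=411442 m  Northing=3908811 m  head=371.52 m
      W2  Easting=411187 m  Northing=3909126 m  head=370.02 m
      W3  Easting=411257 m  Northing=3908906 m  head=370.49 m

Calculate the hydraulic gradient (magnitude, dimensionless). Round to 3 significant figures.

Three-point gradient (reference W1): Δ to W2 = (-255, 315, -1.50), Δ to W3 = (-185, 95, -1.03).
∂h/∂x = +0.005344, ∂h/∂y = -0.0004361 (det = 34050).
|∇h| = √(0.005344² + -0.0004361²) = 0.005362

0.00536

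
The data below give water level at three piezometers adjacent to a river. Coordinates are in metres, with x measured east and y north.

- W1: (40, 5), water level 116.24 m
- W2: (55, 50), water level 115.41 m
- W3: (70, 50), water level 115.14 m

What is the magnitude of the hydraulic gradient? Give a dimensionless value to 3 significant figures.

With h = a·x + b·y + c and W1 as origin, the differences give:
  15·a + 45·b = -0.83
  30·a + 45·b = -1.10
Eliminate b (×45 and ×45, subtract): -675·a = 12.150 → a = ∂h/∂x = -0.01800
Back-substitute: b = ∂h/∂y = -0.01244.
|∇h| = √(-0.01800² + -0.01244²) = 0.02188

0.0219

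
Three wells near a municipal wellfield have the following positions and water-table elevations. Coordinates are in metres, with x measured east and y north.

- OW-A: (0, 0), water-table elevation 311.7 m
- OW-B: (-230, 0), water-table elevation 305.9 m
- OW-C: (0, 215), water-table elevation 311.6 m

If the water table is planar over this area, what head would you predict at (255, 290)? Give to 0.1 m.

318.0 m

∂h/∂x = (305.9 − 311.7) / (-230 − 0) = +0.02522
∂h/∂y = (311.6 − 311.7) / (215 − 0) = -0.0004651
h(255, 290) = 311.7 + (+0.02522)·(255) + (-0.0004651)·(290) = 311.7 +6.430 -0.135 = 317.996 m.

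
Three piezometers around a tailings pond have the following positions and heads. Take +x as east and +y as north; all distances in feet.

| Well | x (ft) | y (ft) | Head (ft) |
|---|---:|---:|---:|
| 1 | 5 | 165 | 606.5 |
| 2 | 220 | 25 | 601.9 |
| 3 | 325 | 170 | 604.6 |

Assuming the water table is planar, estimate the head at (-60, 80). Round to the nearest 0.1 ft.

604.9 ft

With h = a·x + b·y + c and 1 as origin, the differences give:
  215·a + (-140)·b = -4.6
  320·a + 5·b = -1.9
Eliminate b (×5 and ×(-140), subtract): 45875·a = -289.00 → a = ∂h/∂x = -0.006300
Back-substitute: b = ∂h/∂y = +0.02318.
h(-60, 80) = 606.5 + (-0.006300)·(-65) + (+0.02318)·(-85) = 606.5 +0.409 -1.971 = 604.939 ft.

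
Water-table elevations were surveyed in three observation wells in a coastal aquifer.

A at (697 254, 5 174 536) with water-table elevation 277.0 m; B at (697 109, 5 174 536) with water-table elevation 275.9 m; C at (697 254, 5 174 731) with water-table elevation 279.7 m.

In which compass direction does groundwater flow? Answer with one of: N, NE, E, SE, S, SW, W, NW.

∂h/∂x = (275.9 − 277.0) / (697109 − 697254) = +0.007586
∂h/∂y = (279.7 − 277.0) / (5174731 − 5174536) = +0.01385
Flow = −∇h = (-0.007586 east, -0.01385 north), which points southwest.

SW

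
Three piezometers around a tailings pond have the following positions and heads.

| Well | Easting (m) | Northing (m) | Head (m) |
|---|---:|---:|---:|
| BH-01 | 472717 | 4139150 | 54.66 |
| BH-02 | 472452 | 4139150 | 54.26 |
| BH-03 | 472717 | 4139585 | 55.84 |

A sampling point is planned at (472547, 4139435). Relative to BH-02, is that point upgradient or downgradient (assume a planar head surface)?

∂h/∂x = (54.26 − 54.66) / (472452 − 472717) = +0.001509
∂h/∂y = (55.84 − 54.66) / (4139585 − 4139150) = +0.002713
Head at (472547, 4139435) = 54.66 + (+0.001509)·(-170) + (+0.002713)·(285) = 55.18 m.
That is higher than the 54.26 m at BH-02, so the point is upgradient.

upgradient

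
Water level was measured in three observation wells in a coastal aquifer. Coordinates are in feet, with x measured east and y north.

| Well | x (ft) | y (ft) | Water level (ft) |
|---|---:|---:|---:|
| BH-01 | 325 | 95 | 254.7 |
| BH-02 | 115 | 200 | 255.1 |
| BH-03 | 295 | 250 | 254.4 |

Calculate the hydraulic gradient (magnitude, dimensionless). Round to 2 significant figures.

Three-point gradient (reference BH-01): Δ to BH-02 = (-210, 105, +0.4), Δ to BH-03 = (-30, 155, -0.3).
∂h/∂x = -0.003180, ∂h/∂y = -0.002551 (det = -29400).
|∇h| = √(-0.003180² + -0.002551²) = 0.004077

0.0041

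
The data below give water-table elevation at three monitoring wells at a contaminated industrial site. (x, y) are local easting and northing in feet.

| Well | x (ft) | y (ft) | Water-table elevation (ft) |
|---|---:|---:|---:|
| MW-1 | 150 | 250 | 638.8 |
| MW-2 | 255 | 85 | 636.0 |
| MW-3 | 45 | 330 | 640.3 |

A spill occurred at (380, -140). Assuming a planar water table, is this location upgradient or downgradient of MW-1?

With h = a·x + b·y + c and MW-1 as origin, the differences give:
  105·a + (-165)·b = -2.8
  (-105)·a + 80·b = +1.5
Eliminate b (×80 and ×(-165), subtract): -8925·a = 23.50 → a = ∂h/∂x = -0.002633
Back-substitute: b = ∂h/∂y = +0.01529.
Head at (380, -140) = 638.8 + (-0.002633)·(230) + (+0.01529)·(-390) = 632.23 ft.
That is lower than the 638.8 ft at MW-1, so the point is downgradient.

downgradient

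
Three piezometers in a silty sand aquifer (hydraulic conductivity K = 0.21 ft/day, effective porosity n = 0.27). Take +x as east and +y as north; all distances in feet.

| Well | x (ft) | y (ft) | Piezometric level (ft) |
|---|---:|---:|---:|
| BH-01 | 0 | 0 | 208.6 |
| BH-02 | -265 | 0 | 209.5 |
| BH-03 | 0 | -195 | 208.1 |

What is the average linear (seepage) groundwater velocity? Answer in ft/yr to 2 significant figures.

∂h/∂x = (209.5 − 208.6) / (-265 − 0) = -0.003396
∂h/∂y = (208.1 − 208.6) / (-195 − 0) = +0.002564
|∇h| = √(-0.003396² + 0.002564²) = 0.004255
Seepage velocity v = K·i/n = 0.21 × 0.004255 / 0.27 = 0.003309 ft/day = 1.209 ft/yr.

1.2 ft/yr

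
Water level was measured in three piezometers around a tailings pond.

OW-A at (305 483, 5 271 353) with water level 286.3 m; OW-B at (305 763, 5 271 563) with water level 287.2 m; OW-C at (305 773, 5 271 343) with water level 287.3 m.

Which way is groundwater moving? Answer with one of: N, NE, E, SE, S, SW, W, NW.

Differences from OW-A: to OW-B (Δx, Δy, Δh) = (280, 210, +0.9); to OW-C = (290, -10, +1.0).
Determinant of the coordinate differences = 280·(-10) − 290·210 = -63700.
∂h/∂x = [(+0.9)·(-10) − (+1.0)·210] / -63700 = +0.003438
∂h/∂y = [280·(+1.0) − 290·(+0.9)] / -63700 = -0.0002983
Flow = −∇h = (-0.003438 east, +0.0002983 north), which points west.

W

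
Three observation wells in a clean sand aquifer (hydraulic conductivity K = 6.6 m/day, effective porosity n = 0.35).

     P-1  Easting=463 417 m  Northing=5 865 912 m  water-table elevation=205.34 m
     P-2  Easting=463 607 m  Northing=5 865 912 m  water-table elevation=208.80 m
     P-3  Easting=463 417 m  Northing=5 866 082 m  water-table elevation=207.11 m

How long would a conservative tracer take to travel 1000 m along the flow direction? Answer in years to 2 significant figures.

∂h/∂x = (208.80 − 205.34) / (463607 − 463417) = +0.01821
∂h/∂y = (207.11 − 205.34) / (5866082 − 5865912) = +0.01041
|∇h| = √(0.01821² + 0.01041²) = 0.02098
Seepage velocity v = K·i/n = 6.6 × 0.02098 / 0.35 = 0.3956 m/day.
t = 1000 / 0.3956 = 2528 days = 6.92 years.

6.9 years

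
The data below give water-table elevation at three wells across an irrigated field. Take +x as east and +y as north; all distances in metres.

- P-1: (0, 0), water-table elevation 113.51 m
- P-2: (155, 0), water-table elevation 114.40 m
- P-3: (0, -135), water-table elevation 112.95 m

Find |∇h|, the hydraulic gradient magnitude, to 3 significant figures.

0.00708

∂h/∂x = (114.40 − 113.51) / (155 − 0) = +0.005742
∂h/∂y = (112.95 − 113.51) / (-135 − 0) = +0.004148
|∇h| = √(0.005742² + 0.004148²) = 0.007084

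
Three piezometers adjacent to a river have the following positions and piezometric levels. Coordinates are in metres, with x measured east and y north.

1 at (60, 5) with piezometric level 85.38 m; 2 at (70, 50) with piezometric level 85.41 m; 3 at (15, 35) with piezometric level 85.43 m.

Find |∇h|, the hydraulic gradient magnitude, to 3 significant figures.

With h = a·x + b·y + c and 1 as origin, the differences give:
  10·a + 45·b = +0.03
  (-45)·a + 30·b = +0.05
Eliminate b (×30 and ×45, subtract): 2325·a = -1.350 → a = ∂h/∂x = -0.0005806
Back-substitute: b = ∂h/∂y = +0.0007957.
|∇h| = √(-0.0005806² + 0.0007957²) = 0.000985

0.000985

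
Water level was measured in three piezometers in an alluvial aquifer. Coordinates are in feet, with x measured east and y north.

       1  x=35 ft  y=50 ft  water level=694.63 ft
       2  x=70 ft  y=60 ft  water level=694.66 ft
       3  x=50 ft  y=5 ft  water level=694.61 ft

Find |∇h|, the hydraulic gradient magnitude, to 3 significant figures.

Three-point gradient (reference 1): Δ to 2 = (35, 10, +0.03), Δ to 3 = (15, -45, -0.02).
∂h/∂x = +0.0006667, ∂h/∂y = +0.0006667 (det = -1725).
|∇h| = √(0.0006667² + 0.0006667²) = 0.0009429

0.000943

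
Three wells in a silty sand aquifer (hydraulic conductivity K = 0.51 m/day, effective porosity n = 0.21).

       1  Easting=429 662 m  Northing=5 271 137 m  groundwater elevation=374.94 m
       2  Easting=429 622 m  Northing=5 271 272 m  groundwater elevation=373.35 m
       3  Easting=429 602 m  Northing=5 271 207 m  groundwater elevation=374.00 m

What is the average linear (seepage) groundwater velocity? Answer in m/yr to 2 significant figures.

10 m/yr

With h = a·x + b·y + c and 1 as origin, the differences give:
  (-40)·a + 135·b = -1.59
  (-60)·a + 70·b = -0.94
Eliminate b (×70 and ×135, subtract): 5300·a = 15.600 → a = ∂h/∂x = +0.002943
Back-substitute: b = ∂h/∂y = -0.01091.
|∇h| = √(0.002943² + -0.01091²) = 0.0113
Seepage velocity v = K·i/n = 0.51 × 0.0113 / 0.21 = 0.02744 m/day = 10.02 m/yr.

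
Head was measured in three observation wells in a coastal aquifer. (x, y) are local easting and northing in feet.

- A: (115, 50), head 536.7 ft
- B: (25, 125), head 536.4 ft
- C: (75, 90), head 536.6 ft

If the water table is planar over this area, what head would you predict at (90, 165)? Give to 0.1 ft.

537.1 ft

With h = a·x + b·y + c and A as origin, the differences give:
  (-90)·a + 75·b = -0.3
  (-40)·a + 40·b = -0.1
Eliminate b (×40 and ×75, subtract): -600·a = -4.50 → a = ∂h/∂x = +0.007500
Back-substitute: b = ∂h/∂y = +0.005000.
h(90, 165) = 536.7 + (+0.007500)·(-25) + (+0.005000)·(115) = 536.7 -0.188 +0.575 = 537.088 ft.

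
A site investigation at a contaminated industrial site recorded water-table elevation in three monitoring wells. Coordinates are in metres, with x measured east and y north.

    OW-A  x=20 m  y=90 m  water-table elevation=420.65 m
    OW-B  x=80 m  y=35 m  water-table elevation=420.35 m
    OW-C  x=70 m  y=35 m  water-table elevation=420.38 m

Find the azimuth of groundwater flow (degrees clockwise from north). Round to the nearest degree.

126°

With h = a·x + b·y + c and OW-A as origin, the differences give:
  60·a + (-55)·b = -0.30
  50·a + (-55)·b = -0.27
Eliminate b (×(-55) and ×(-55), subtract): -550·a = 1.650 → a = ∂h/∂x = -0.003000
Back-substitute: b = ∂h/∂y = +0.002182.
Flow direction (−∇h) has components (+0.003000 E, -0.002182 N).
Azimuth = atan2(E, N) = atan2(+0.003000, -0.002182) = 126.0° ≈ 126°.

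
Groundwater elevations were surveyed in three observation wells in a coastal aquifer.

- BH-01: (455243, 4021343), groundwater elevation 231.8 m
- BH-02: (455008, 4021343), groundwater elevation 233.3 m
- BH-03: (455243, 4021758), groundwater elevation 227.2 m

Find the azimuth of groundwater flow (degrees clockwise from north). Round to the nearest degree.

∂h/∂x = (233.3 − 231.8) / (455008 − 455243) = -0.006383
∂h/∂y = (227.2 − 231.8) / (4021758 − 4021343) = -0.01108
Flow direction (−∇h) has components (+0.006383 E, +0.01108 N).
Azimuth = atan2(E, N) = atan2(+0.006383, +0.01108) = 29.9° ≈ 030°.

030°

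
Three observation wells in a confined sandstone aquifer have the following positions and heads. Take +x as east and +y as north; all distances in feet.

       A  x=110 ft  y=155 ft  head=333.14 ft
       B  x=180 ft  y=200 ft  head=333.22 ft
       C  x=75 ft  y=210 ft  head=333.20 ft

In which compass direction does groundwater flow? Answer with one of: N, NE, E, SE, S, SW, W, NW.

S

Differences from A: to B (Δx, Δy, Δh) = (70, 45, +0.08); to C = (-35, 55, +0.06).
Solve a·Δx + b·Δy = Δh: det = 70·55 − (-35)·45 = 5425.
∂h/∂x = [(+0.08)·55 − (+0.06)·45] / 5425 = +0.0003134
∂h/∂y = [70·(+0.06) − (-35)·(+0.08)] / 5425 = +0.001290
Flow = −∇h = (-0.0003134 east, -0.001290 north), which points south.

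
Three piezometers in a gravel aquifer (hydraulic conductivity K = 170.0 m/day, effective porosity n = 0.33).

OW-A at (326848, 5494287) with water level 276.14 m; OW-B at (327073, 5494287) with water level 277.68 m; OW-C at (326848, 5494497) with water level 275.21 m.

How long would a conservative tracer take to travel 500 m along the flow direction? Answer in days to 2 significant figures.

120 days

∂h/∂x = (277.68 − 276.14) / (327073 − 326848) = +0.006844
∂h/∂y = (275.21 − 276.14) / (5494497 − 5494287) = -0.004429
|∇h| = √(0.006844² + -0.004429²) = 0.008152
Seepage velocity v = K·i/n = 170.0 × 0.008152 / 0.33 = 4.2 m/day.
t = 500 / 4.2 = 119 days.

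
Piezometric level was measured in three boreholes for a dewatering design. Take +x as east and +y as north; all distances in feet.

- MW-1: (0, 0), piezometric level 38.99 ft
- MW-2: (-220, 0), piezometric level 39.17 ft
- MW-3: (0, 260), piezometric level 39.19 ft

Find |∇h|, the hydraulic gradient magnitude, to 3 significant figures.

∂h/∂x = (39.17 − 38.99) / (-220 − 0) = -0.0008182
∂h/∂y = (39.19 − 38.99) / (260 − 0) = +0.0007692
|∇h| = √(-0.0008182² + 0.0007692²) = 0.001123

0.00112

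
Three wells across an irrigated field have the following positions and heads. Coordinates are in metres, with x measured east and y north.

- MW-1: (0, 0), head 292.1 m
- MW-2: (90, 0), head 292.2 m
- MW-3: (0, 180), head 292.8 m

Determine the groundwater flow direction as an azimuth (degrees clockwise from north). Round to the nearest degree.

196°

∂h/∂x = (292.2 − 292.1) / (90 − 0) = +0.001111
∂h/∂y = (292.8 − 292.1) / (180 − 0) = +0.003889
Flow direction (−∇h) has components (-0.001111 E, -0.003889 N).
Azimuth = atan2(E, N) = atan2(-0.001111, -0.003889) = 195.9° ≈ 196°.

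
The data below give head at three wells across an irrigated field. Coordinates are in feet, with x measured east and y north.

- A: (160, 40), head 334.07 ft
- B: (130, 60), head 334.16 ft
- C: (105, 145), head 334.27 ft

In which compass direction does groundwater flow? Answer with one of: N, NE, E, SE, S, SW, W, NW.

Differences from A: to B (Δx, Δy, Δh) = (-30, 20, +0.09); to C = (-55, 105, +0.20).
Solve a·Δx + b·Δy = Δh: det = (-30)·105 − (-55)·20 = -2050.
∂h/∂x = [(+0.09)·105 − (+0.20)·20] / -2050 = -0.002659
∂h/∂y = [(-30)·(+0.20) − (-55)·(+0.09)] / -2050 = +0.0005122
Flow = −∇h = (+0.002659 east, -0.0005122 north), which points east.

E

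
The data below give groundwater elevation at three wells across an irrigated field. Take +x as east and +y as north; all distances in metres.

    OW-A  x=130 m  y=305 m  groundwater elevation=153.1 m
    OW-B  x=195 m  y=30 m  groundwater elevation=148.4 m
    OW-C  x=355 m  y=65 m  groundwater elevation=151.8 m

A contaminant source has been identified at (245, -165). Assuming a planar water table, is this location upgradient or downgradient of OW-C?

Taking OW-A as reference: OW-B−OW-A = (65, -275, -4.7); OW-C−OW-A = (225, -240, -1.3).
Determinant of the coordinate differences = 65·(-240) − 225·(-275) = 46275.
∂h/∂x = [(-4.7)·(-240) − (-1.3)·(-275)] / 46275 = +0.01665
∂h/∂y = [65·(-1.3) − 225·(-4.7)] / 46275 = +0.02103
Head at (245, -165) = 153.1 + (+0.01665)·(115) + (+0.02103)·(-470) = 145.13 m.
That is lower than the 151.8 m at OW-C, so the point is downgradient.

downgradient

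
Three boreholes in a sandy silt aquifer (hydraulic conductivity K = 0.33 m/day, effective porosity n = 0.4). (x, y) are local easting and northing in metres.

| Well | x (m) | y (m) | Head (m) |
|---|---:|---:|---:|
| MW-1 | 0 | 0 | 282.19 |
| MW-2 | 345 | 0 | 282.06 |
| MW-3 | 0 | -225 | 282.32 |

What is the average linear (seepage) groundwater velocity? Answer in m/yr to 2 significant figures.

0.21 m/yr

∂h/∂x = (282.06 − 282.19) / (345 − 0) = -0.0003768
∂h/∂y = (282.32 − 282.19) / (-225 − 0) = -0.0005778
|∇h| = √(-0.0003768² + -0.0005778²) = 0.0006898
Seepage velocity v = K·i/n = 0.33 × 0.0006898 / 0.4 = 0.0005691 m/day = 0.2079 m/yr.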